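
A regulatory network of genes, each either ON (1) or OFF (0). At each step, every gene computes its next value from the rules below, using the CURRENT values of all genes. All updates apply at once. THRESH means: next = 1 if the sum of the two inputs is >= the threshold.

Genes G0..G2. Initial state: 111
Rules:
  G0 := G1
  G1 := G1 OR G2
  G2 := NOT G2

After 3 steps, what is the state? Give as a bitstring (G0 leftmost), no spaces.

Step 1: G0=G1=1 G1=G1|G2=1|1=1 G2=NOT G2=NOT 1=0 -> 110
Step 2: G0=G1=1 G1=G1|G2=1|0=1 G2=NOT G2=NOT 0=1 -> 111
Step 3: G0=G1=1 G1=G1|G2=1|1=1 G2=NOT G2=NOT 1=0 -> 110

110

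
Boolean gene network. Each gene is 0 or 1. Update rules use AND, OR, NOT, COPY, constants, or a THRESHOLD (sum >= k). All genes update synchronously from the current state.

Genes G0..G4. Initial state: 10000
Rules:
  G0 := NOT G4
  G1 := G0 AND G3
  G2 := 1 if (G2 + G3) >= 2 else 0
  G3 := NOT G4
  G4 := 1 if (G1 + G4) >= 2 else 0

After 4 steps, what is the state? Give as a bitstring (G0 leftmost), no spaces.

Step 1: G0=NOT G4=NOT 0=1 G1=G0&G3=1&0=0 G2=(0+0>=2)=0 G3=NOT G4=NOT 0=1 G4=(0+0>=2)=0 -> 10010
Step 2: G0=NOT G4=NOT 0=1 G1=G0&G3=1&1=1 G2=(0+1>=2)=0 G3=NOT G4=NOT 0=1 G4=(0+0>=2)=0 -> 11010
Step 3: G0=NOT G4=NOT 0=1 G1=G0&G3=1&1=1 G2=(0+1>=2)=0 G3=NOT G4=NOT 0=1 G4=(1+0>=2)=0 -> 11010
Step 4: G0=NOT G4=NOT 0=1 G1=G0&G3=1&1=1 G2=(0+1>=2)=0 G3=NOT G4=NOT 0=1 G4=(1+0>=2)=0 -> 11010

11010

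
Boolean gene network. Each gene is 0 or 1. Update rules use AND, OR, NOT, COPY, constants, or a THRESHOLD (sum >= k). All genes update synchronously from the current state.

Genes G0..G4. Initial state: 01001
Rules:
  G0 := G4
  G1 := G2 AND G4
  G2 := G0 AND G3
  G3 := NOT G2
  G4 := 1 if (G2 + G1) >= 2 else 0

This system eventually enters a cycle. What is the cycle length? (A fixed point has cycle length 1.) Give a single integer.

Step 0: 01001
Step 1: G0=G4=1 G1=G2&G4=0&1=0 G2=G0&G3=0&0=0 G3=NOT G2=NOT 0=1 G4=(0+1>=2)=0 -> 10010
Step 2: G0=G4=0 G1=G2&G4=0&0=0 G2=G0&G3=1&1=1 G3=NOT G2=NOT 0=1 G4=(0+0>=2)=0 -> 00110
Step 3: G0=G4=0 G1=G2&G4=1&0=0 G2=G0&G3=0&1=0 G3=NOT G2=NOT 1=0 G4=(1+0>=2)=0 -> 00000
Step 4: G0=G4=0 G1=G2&G4=0&0=0 G2=G0&G3=0&0=0 G3=NOT G2=NOT 0=1 G4=(0+0>=2)=0 -> 00010
Step 5: G0=G4=0 G1=G2&G4=0&0=0 G2=G0&G3=0&1=0 G3=NOT G2=NOT 0=1 G4=(0+0>=2)=0 -> 00010
State from step 5 equals state from step 4 -> cycle length 1

Answer: 1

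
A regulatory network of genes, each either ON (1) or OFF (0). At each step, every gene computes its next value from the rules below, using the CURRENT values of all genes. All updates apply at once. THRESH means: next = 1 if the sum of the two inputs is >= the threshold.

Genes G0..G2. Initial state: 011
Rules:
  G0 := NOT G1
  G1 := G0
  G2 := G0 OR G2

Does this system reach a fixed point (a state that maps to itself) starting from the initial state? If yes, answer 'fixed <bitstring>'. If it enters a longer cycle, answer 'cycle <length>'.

Step 0: 011
Step 1: G0=NOT G1=NOT 1=0 G1=G0=0 G2=G0|G2=0|1=1 -> 001
Step 2: G0=NOT G1=NOT 0=1 G1=G0=0 G2=G0|G2=0|1=1 -> 101
Step 3: G0=NOT G1=NOT 0=1 G1=G0=1 G2=G0|G2=1|1=1 -> 111
Step 4: G0=NOT G1=NOT 1=0 G1=G0=1 G2=G0|G2=1|1=1 -> 011
Cycle of length 4 starting at step 0 -> no fixed point

Answer: cycle 4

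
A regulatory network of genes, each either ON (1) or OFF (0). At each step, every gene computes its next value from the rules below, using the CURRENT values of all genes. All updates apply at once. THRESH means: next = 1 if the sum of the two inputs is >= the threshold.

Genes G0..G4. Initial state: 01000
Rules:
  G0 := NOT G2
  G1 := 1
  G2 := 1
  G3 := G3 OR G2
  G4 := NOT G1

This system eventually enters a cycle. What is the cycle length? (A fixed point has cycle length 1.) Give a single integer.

Answer: 1

Derivation:
Step 0: 01000
Step 1: G0=NOT G2=NOT 0=1 G1=1(const) G2=1(const) G3=G3|G2=0|0=0 G4=NOT G1=NOT 1=0 -> 11100
Step 2: G0=NOT G2=NOT 1=0 G1=1(const) G2=1(const) G3=G3|G2=0|1=1 G4=NOT G1=NOT 1=0 -> 01110
Step 3: G0=NOT G2=NOT 1=0 G1=1(const) G2=1(const) G3=G3|G2=1|1=1 G4=NOT G1=NOT 1=0 -> 01110
State from step 3 equals state from step 2 -> cycle length 1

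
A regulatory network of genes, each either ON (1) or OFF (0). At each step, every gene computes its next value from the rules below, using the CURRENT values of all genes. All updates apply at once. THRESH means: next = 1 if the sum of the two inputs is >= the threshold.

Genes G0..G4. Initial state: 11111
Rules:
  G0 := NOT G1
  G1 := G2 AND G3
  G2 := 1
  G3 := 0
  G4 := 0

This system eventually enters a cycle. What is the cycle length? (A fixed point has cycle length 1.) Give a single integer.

Answer: 1

Derivation:
Step 0: 11111
Step 1: G0=NOT G1=NOT 1=0 G1=G2&G3=1&1=1 G2=1(const) G3=0(const) G4=0(const) -> 01100
Step 2: G0=NOT G1=NOT 1=0 G1=G2&G3=1&0=0 G2=1(const) G3=0(const) G4=0(const) -> 00100
Step 3: G0=NOT G1=NOT 0=1 G1=G2&G3=1&0=0 G2=1(const) G3=0(const) G4=0(const) -> 10100
Step 4: G0=NOT G1=NOT 0=1 G1=G2&G3=1&0=0 G2=1(const) G3=0(const) G4=0(const) -> 10100
State from step 4 equals state from step 3 -> cycle length 1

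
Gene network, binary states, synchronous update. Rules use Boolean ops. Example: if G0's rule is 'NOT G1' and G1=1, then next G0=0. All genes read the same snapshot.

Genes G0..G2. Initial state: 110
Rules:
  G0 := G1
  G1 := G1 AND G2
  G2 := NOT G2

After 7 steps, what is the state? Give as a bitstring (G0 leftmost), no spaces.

Step 1: G0=G1=1 G1=G1&G2=1&0=0 G2=NOT G2=NOT 0=1 -> 101
Step 2: G0=G1=0 G1=G1&G2=0&1=0 G2=NOT G2=NOT 1=0 -> 000
Step 3: G0=G1=0 G1=G1&G2=0&0=0 G2=NOT G2=NOT 0=1 -> 001
Step 4: G0=G1=0 G1=G1&G2=0&1=0 G2=NOT G2=NOT 1=0 -> 000
Step 5: G0=G1=0 G1=G1&G2=0&0=0 G2=NOT G2=NOT 0=1 -> 001
Step 6: G0=G1=0 G1=G1&G2=0&1=0 G2=NOT G2=NOT 1=0 -> 000
Step 7: G0=G1=0 G1=G1&G2=0&0=0 G2=NOT G2=NOT 0=1 -> 001

001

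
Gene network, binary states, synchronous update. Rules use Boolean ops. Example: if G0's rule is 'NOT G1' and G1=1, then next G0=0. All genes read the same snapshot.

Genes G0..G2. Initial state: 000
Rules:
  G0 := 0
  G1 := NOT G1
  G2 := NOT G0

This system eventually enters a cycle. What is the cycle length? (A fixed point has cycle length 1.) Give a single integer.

Answer: 2

Derivation:
Step 0: 000
Step 1: G0=0(const) G1=NOT G1=NOT 0=1 G2=NOT G0=NOT 0=1 -> 011
Step 2: G0=0(const) G1=NOT G1=NOT 1=0 G2=NOT G0=NOT 0=1 -> 001
Step 3: G0=0(const) G1=NOT G1=NOT 0=1 G2=NOT G0=NOT 0=1 -> 011
State from step 3 equals state from step 1 -> cycle length 2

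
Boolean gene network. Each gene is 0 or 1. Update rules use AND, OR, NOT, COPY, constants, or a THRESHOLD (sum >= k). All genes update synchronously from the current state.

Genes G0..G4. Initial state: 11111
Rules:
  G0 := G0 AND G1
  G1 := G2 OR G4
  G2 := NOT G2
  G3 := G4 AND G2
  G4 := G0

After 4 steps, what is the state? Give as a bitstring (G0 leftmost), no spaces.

Step 1: G0=G0&G1=1&1=1 G1=G2|G4=1|1=1 G2=NOT G2=NOT 1=0 G3=G4&G2=1&1=1 G4=G0=1 -> 11011
Step 2: G0=G0&G1=1&1=1 G1=G2|G4=0|1=1 G2=NOT G2=NOT 0=1 G3=G4&G2=1&0=0 G4=G0=1 -> 11101
Step 3: G0=G0&G1=1&1=1 G1=G2|G4=1|1=1 G2=NOT G2=NOT 1=0 G3=G4&G2=1&1=1 G4=G0=1 -> 11011
Step 4: G0=G0&G1=1&1=1 G1=G2|G4=0|1=1 G2=NOT G2=NOT 0=1 G3=G4&G2=1&0=0 G4=G0=1 -> 11101

11101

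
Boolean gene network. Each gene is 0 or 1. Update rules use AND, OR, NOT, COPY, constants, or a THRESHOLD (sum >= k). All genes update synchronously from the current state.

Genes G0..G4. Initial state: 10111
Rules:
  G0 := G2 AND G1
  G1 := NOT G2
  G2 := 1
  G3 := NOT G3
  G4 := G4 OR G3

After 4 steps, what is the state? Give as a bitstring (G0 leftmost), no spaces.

Step 1: G0=G2&G1=1&0=0 G1=NOT G2=NOT 1=0 G2=1(const) G3=NOT G3=NOT 1=0 G4=G4|G3=1|1=1 -> 00101
Step 2: G0=G2&G1=1&0=0 G1=NOT G2=NOT 1=0 G2=1(const) G3=NOT G3=NOT 0=1 G4=G4|G3=1|0=1 -> 00111
Step 3: G0=G2&G1=1&0=0 G1=NOT G2=NOT 1=0 G2=1(const) G3=NOT G3=NOT 1=0 G4=G4|G3=1|1=1 -> 00101
Step 4: G0=G2&G1=1&0=0 G1=NOT G2=NOT 1=0 G2=1(const) G3=NOT G3=NOT 0=1 G4=G4|G3=1|0=1 -> 00111

00111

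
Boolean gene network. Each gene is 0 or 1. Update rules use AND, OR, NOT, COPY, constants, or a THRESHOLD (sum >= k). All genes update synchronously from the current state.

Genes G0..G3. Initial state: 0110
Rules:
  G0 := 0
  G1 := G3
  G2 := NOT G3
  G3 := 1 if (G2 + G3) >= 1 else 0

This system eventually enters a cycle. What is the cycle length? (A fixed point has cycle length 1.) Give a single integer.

Step 0: 0110
Step 1: G0=0(const) G1=G3=0 G2=NOT G3=NOT 0=1 G3=(1+0>=1)=1 -> 0011
Step 2: G0=0(const) G1=G3=1 G2=NOT G3=NOT 1=0 G3=(1+1>=1)=1 -> 0101
Step 3: G0=0(const) G1=G3=1 G2=NOT G3=NOT 1=0 G3=(0+1>=1)=1 -> 0101
State from step 3 equals state from step 2 -> cycle length 1

Answer: 1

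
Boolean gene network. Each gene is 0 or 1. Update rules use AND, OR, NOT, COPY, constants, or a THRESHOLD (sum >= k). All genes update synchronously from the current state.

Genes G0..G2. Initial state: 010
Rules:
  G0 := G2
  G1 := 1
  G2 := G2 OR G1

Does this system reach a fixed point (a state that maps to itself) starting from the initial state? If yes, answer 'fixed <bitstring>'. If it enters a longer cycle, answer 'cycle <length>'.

Answer: fixed 111

Derivation:
Step 0: 010
Step 1: G0=G2=0 G1=1(const) G2=G2|G1=0|1=1 -> 011
Step 2: G0=G2=1 G1=1(const) G2=G2|G1=1|1=1 -> 111
Step 3: G0=G2=1 G1=1(const) G2=G2|G1=1|1=1 -> 111
Fixed point reached at step 2: 111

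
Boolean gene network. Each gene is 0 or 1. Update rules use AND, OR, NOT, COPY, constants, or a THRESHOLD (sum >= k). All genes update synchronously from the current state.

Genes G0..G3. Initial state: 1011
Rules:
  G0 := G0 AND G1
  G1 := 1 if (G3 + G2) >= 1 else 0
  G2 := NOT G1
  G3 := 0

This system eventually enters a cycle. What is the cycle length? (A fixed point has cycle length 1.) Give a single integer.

Step 0: 1011
Step 1: G0=G0&G1=1&0=0 G1=(1+1>=1)=1 G2=NOT G1=NOT 0=1 G3=0(const) -> 0110
Step 2: G0=G0&G1=0&1=0 G1=(0+1>=1)=1 G2=NOT G1=NOT 1=0 G3=0(const) -> 0100
Step 3: G0=G0&G1=0&1=0 G1=(0+0>=1)=0 G2=NOT G1=NOT 1=0 G3=0(const) -> 0000
Step 4: G0=G0&G1=0&0=0 G1=(0+0>=1)=0 G2=NOT G1=NOT 0=1 G3=0(const) -> 0010
Step 5: G0=G0&G1=0&0=0 G1=(0+1>=1)=1 G2=NOT G1=NOT 0=1 G3=0(const) -> 0110
State from step 5 equals state from step 1 -> cycle length 4

Answer: 4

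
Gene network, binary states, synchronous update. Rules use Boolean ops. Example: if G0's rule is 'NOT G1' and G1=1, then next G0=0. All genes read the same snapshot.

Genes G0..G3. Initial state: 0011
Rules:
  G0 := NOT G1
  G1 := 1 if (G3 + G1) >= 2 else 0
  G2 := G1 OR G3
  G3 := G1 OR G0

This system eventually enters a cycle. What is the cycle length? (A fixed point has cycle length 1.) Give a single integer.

Step 0: 0011
Step 1: G0=NOT G1=NOT 0=1 G1=(1+0>=2)=0 G2=G1|G3=0|1=1 G3=G1|G0=0|0=0 -> 1010
Step 2: G0=NOT G1=NOT 0=1 G1=(0+0>=2)=0 G2=G1|G3=0|0=0 G3=G1|G0=0|1=1 -> 1001
Step 3: G0=NOT G1=NOT 0=1 G1=(1+0>=2)=0 G2=G1|G3=0|1=1 G3=G1|G0=0|1=1 -> 1011
Step 4: G0=NOT G1=NOT 0=1 G1=(1+0>=2)=0 G2=G1|G3=0|1=1 G3=G1|G0=0|1=1 -> 1011
State from step 4 equals state from step 3 -> cycle length 1

Answer: 1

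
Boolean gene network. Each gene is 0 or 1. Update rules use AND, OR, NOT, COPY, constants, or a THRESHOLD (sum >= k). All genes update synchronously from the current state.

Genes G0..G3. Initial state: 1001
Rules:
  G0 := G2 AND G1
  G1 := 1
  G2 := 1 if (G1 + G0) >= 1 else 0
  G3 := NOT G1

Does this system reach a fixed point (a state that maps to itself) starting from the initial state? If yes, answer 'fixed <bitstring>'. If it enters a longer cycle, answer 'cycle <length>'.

Answer: fixed 1110

Derivation:
Step 0: 1001
Step 1: G0=G2&G1=0&0=0 G1=1(const) G2=(0+1>=1)=1 G3=NOT G1=NOT 0=1 -> 0111
Step 2: G0=G2&G1=1&1=1 G1=1(const) G2=(1+0>=1)=1 G3=NOT G1=NOT 1=0 -> 1110
Step 3: G0=G2&G1=1&1=1 G1=1(const) G2=(1+1>=1)=1 G3=NOT G1=NOT 1=0 -> 1110
Fixed point reached at step 2: 1110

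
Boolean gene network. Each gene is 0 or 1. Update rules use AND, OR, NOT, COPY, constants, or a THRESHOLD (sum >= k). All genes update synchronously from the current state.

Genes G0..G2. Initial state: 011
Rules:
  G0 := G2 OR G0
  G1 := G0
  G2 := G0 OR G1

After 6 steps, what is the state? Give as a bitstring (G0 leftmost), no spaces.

Step 1: G0=G2|G0=1|0=1 G1=G0=0 G2=G0|G1=0|1=1 -> 101
Step 2: G0=G2|G0=1|1=1 G1=G0=1 G2=G0|G1=1|0=1 -> 111
Step 3: G0=G2|G0=1|1=1 G1=G0=1 G2=G0|G1=1|1=1 -> 111
Step 4: G0=G2|G0=1|1=1 G1=G0=1 G2=G0|G1=1|1=1 -> 111
Step 5: G0=G2|G0=1|1=1 G1=G0=1 G2=G0|G1=1|1=1 -> 111
Step 6: G0=G2|G0=1|1=1 G1=G0=1 G2=G0|G1=1|1=1 -> 111

111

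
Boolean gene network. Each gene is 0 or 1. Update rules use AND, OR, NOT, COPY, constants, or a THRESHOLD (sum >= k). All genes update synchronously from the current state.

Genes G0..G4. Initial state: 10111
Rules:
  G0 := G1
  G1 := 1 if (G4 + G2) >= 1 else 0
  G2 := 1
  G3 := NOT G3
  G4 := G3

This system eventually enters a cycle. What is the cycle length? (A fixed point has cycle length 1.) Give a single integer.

Step 0: 10111
Step 1: G0=G1=0 G1=(1+1>=1)=1 G2=1(const) G3=NOT G3=NOT 1=0 G4=G3=1 -> 01101
Step 2: G0=G1=1 G1=(1+1>=1)=1 G2=1(const) G3=NOT G3=NOT 0=1 G4=G3=0 -> 11110
Step 3: G0=G1=1 G1=(0+1>=1)=1 G2=1(const) G3=NOT G3=NOT 1=0 G4=G3=1 -> 11101
Step 4: G0=G1=1 G1=(1+1>=1)=1 G2=1(const) G3=NOT G3=NOT 0=1 G4=G3=0 -> 11110
State from step 4 equals state from step 2 -> cycle length 2

Answer: 2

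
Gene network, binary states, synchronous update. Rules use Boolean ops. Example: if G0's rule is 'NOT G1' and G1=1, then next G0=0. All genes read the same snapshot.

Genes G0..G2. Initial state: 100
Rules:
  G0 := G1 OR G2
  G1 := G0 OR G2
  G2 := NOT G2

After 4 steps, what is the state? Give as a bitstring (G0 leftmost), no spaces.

Step 1: G0=G1|G2=0|0=0 G1=G0|G2=1|0=1 G2=NOT G2=NOT 0=1 -> 011
Step 2: G0=G1|G2=1|1=1 G1=G0|G2=0|1=1 G2=NOT G2=NOT 1=0 -> 110
Step 3: G0=G1|G2=1|0=1 G1=G0|G2=1|0=1 G2=NOT G2=NOT 0=1 -> 111
Step 4: G0=G1|G2=1|1=1 G1=G0|G2=1|1=1 G2=NOT G2=NOT 1=0 -> 110

110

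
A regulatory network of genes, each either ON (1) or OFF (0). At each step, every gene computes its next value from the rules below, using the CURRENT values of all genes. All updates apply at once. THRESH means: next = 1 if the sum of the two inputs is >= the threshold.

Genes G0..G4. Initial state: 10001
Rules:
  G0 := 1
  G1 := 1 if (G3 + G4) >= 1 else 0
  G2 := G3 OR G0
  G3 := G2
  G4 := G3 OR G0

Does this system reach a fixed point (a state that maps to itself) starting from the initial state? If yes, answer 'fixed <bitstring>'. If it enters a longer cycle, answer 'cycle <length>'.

Answer: fixed 11111

Derivation:
Step 0: 10001
Step 1: G0=1(const) G1=(0+1>=1)=1 G2=G3|G0=0|1=1 G3=G2=0 G4=G3|G0=0|1=1 -> 11101
Step 2: G0=1(const) G1=(0+1>=1)=1 G2=G3|G0=0|1=1 G3=G2=1 G4=G3|G0=0|1=1 -> 11111
Step 3: G0=1(const) G1=(1+1>=1)=1 G2=G3|G0=1|1=1 G3=G2=1 G4=G3|G0=1|1=1 -> 11111
Fixed point reached at step 2: 11111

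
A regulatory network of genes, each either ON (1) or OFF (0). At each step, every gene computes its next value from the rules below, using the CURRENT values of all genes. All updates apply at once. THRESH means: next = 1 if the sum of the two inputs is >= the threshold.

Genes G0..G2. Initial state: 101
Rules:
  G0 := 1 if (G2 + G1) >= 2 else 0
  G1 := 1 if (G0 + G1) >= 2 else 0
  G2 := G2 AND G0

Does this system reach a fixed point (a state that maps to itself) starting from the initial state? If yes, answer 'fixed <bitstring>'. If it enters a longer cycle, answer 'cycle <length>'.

Answer: fixed 000

Derivation:
Step 0: 101
Step 1: G0=(1+0>=2)=0 G1=(1+0>=2)=0 G2=G2&G0=1&1=1 -> 001
Step 2: G0=(1+0>=2)=0 G1=(0+0>=2)=0 G2=G2&G0=1&0=0 -> 000
Step 3: G0=(0+0>=2)=0 G1=(0+0>=2)=0 G2=G2&G0=0&0=0 -> 000
Fixed point reached at step 2: 000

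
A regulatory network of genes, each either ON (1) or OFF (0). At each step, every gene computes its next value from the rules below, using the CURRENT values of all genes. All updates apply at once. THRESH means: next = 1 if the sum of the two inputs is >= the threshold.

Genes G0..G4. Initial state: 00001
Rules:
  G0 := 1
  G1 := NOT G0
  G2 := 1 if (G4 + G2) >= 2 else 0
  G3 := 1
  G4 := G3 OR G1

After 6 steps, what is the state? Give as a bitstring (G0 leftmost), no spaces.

Step 1: G0=1(const) G1=NOT G0=NOT 0=1 G2=(1+0>=2)=0 G3=1(const) G4=G3|G1=0|0=0 -> 11010
Step 2: G0=1(const) G1=NOT G0=NOT 1=0 G2=(0+0>=2)=0 G3=1(const) G4=G3|G1=1|1=1 -> 10011
Step 3: G0=1(const) G1=NOT G0=NOT 1=0 G2=(1+0>=2)=0 G3=1(const) G4=G3|G1=1|0=1 -> 10011
Step 4: G0=1(const) G1=NOT G0=NOT 1=0 G2=(1+0>=2)=0 G3=1(const) G4=G3|G1=1|0=1 -> 10011
Step 5: G0=1(const) G1=NOT G0=NOT 1=0 G2=(1+0>=2)=0 G3=1(const) G4=G3|G1=1|0=1 -> 10011
Step 6: G0=1(const) G1=NOT G0=NOT 1=0 G2=(1+0>=2)=0 G3=1(const) G4=G3|G1=1|0=1 -> 10011

10011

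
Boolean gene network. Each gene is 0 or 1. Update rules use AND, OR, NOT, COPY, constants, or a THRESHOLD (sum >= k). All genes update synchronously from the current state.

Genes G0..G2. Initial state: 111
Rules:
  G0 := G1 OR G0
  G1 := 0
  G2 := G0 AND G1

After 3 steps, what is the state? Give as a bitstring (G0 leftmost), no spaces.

Step 1: G0=G1|G0=1|1=1 G1=0(const) G2=G0&G1=1&1=1 -> 101
Step 2: G0=G1|G0=0|1=1 G1=0(const) G2=G0&G1=1&0=0 -> 100
Step 3: G0=G1|G0=0|1=1 G1=0(const) G2=G0&G1=1&0=0 -> 100

100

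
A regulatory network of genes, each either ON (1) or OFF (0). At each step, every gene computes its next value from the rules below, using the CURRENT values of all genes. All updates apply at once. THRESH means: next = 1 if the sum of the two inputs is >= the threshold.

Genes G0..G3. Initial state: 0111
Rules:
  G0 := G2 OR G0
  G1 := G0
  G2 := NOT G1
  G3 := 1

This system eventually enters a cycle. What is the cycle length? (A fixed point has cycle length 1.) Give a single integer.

Step 0: 0111
Step 1: G0=G2|G0=1|0=1 G1=G0=0 G2=NOT G1=NOT 1=0 G3=1(const) -> 1001
Step 2: G0=G2|G0=0|1=1 G1=G0=1 G2=NOT G1=NOT 0=1 G3=1(const) -> 1111
Step 3: G0=G2|G0=1|1=1 G1=G0=1 G2=NOT G1=NOT 1=0 G3=1(const) -> 1101
Step 4: G0=G2|G0=0|1=1 G1=G0=1 G2=NOT G1=NOT 1=0 G3=1(const) -> 1101
State from step 4 equals state from step 3 -> cycle length 1

Answer: 1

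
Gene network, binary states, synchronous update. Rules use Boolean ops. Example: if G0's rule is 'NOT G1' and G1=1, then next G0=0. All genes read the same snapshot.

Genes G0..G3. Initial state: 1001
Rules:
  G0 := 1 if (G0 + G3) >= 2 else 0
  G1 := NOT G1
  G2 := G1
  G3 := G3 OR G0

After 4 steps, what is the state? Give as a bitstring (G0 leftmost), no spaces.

Step 1: G0=(1+1>=2)=1 G1=NOT G1=NOT 0=1 G2=G1=0 G3=G3|G0=1|1=1 -> 1101
Step 2: G0=(1+1>=2)=1 G1=NOT G1=NOT 1=0 G2=G1=1 G3=G3|G0=1|1=1 -> 1011
Step 3: G0=(1+1>=2)=1 G1=NOT G1=NOT 0=1 G2=G1=0 G3=G3|G0=1|1=1 -> 1101
Step 4: G0=(1+1>=2)=1 G1=NOT G1=NOT 1=0 G2=G1=1 G3=G3|G0=1|1=1 -> 1011

1011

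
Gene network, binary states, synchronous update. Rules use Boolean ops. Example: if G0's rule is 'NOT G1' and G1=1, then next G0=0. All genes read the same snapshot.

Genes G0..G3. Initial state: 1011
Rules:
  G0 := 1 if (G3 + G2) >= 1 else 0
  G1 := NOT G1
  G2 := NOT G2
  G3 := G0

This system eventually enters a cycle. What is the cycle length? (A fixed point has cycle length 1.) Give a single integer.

Answer: 2

Derivation:
Step 0: 1011
Step 1: G0=(1+1>=1)=1 G1=NOT G1=NOT 0=1 G2=NOT G2=NOT 1=0 G3=G0=1 -> 1101
Step 2: G0=(1+0>=1)=1 G1=NOT G1=NOT 1=0 G2=NOT G2=NOT 0=1 G3=G0=1 -> 1011
State from step 2 equals state from step 0 -> cycle length 2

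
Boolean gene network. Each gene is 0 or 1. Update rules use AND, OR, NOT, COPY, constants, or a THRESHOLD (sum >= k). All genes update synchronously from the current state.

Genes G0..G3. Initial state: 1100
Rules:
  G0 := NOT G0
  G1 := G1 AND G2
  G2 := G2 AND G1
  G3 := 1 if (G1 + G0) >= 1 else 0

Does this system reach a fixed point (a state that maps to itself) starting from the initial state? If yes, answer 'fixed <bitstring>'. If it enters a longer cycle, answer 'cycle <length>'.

Step 0: 1100
Step 1: G0=NOT G0=NOT 1=0 G1=G1&G2=1&0=0 G2=G2&G1=0&1=0 G3=(1+1>=1)=1 -> 0001
Step 2: G0=NOT G0=NOT 0=1 G1=G1&G2=0&0=0 G2=G2&G1=0&0=0 G3=(0+0>=1)=0 -> 1000
Step 3: G0=NOT G0=NOT 1=0 G1=G1&G2=0&0=0 G2=G2&G1=0&0=0 G3=(0+1>=1)=1 -> 0001
Cycle of length 2 starting at step 1 -> no fixed point

Answer: cycle 2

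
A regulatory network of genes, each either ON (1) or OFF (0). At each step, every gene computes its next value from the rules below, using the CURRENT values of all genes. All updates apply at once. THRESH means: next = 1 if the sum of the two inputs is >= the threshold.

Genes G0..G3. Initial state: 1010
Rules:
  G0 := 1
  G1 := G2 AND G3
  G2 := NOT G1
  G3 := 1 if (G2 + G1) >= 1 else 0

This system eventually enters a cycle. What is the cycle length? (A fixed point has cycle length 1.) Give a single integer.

Answer: 5

Derivation:
Step 0: 1010
Step 1: G0=1(const) G1=G2&G3=1&0=0 G2=NOT G1=NOT 0=1 G3=(1+0>=1)=1 -> 1011
Step 2: G0=1(const) G1=G2&G3=1&1=1 G2=NOT G1=NOT 0=1 G3=(1+0>=1)=1 -> 1111
Step 3: G0=1(const) G1=G2&G3=1&1=1 G2=NOT G1=NOT 1=0 G3=(1+1>=1)=1 -> 1101
Step 4: G0=1(const) G1=G2&G3=0&1=0 G2=NOT G1=NOT 1=0 G3=(0+1>=1)=1 -> 1001
Step 5: G0=1(const) G1=G2&G3=0&1=0 G2=NOT G1=NOT 0=1 G3=(0+0>=1)=0 -> 1010
State from step 5 equals state from step 0 -> cycle length 5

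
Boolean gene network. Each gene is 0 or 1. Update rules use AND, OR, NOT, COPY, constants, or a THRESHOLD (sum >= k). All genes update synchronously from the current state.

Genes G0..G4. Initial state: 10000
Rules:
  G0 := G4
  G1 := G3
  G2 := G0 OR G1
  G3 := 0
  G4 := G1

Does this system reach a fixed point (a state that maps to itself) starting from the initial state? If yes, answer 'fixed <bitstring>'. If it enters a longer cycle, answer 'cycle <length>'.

Answer: fixed 00000

Derivation:
Step 0: 10000
Step 1: G0=G4=0 G1=G3=0 G2=G0|G1=1|0=1 G3=0(const) G4=G1=0 -> 00100
Step 2: G0=G4=0 G1=G3=0 G2=G0|G1=0|0=0 G3=0(const) G4=G1=0 -> 00000
Step 3: G0=G4=0 G1=G3=0 G2=G0|G1=0|0=0 G3=0(const) G4=G1=0 -> 00000
Fixed point reached at step 2: 00000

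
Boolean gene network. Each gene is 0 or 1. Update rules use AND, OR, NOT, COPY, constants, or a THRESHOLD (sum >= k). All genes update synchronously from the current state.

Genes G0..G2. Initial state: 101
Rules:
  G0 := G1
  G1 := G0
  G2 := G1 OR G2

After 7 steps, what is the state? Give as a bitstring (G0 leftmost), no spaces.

Step 1: G0=G1=0 G1=G0=1 G2=G1|G2=0|1=1 -> 011
Step 2: G0=G1=1 G1=G0=0 G2=G1|G2=1|1=1 -> 101
Step 3: G0=G1=0 G1=G0=1 G2=G1|G2=0|1=1 -> 011
Step 4: G0=G1=1 G1=G0=0 G2=G1|G2=1|1=1 -> 101
Step 5: G0=G1=0 G1=G0=1 G2=G1|G2=0|1=1 -> 011
Step 6: G0=G1=1 G1=G0=0 G2=G1|G2=1|1=1 -> 101
Step 7: G0=G1=0 G1=G0=1 G2=G1|G2=0|1=1 -> 011

011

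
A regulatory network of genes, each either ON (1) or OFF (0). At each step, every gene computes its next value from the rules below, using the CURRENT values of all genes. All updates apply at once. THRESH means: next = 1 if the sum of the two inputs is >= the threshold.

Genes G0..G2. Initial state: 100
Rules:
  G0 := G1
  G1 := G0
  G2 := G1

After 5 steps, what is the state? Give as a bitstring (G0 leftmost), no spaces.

Step 1: G0=G1=0 G1=G0=1 G2=G1=0 -> 010
Step 2: G0=G1=1 G1=G0=0 G2=G1=1 -> 101
Step 3: G0=G1=0 G1=G0=1 G2=G1=0 -> 010
Step 4: G0=G1=1 G1=G0=0 G2=G1=1 -> 101
Step 5: G0=G1=0 G1=G0=1 G2=G1=0 -> 010

010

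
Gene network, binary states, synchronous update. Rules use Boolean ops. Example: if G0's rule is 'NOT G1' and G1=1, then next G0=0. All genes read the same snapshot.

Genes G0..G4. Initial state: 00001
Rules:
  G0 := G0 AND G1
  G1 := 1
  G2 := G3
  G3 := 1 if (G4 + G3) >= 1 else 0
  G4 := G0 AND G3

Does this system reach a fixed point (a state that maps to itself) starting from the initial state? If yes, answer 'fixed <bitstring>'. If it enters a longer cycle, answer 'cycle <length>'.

Answer: fixed 01110

Derivation:
Step 0: 00001
Step 1: G0=G0&G1=0&0=0 G1=1(const) G2=G3=0 G3=(1+0>=1)=1 G4=G0&G3=0&0=0 -> 01010
Step 2: G0=G0&G1=0&1=0 G1=1(const) G2=G3=1 G3=(0+1>=1)=1 G4=G0&G3=0&1=0 -> 01110
Step 3: G0=G0&G1=0&1=0 G1=1(const) G2=G3=1 G3=(0+1>=1)=1 G4=G0&G3=0&1=0 -> 01110
Fixed point reached at step 2: 01110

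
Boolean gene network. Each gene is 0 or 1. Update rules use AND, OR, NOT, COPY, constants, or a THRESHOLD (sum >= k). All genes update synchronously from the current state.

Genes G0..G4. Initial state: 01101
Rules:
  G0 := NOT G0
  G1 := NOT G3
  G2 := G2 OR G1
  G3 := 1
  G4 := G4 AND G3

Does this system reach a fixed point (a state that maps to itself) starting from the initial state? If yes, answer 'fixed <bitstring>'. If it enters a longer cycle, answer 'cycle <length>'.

Step 0: 01101
Step 1: G0=NOT G0=NOT 0=1 G1=NOT G3=NOT 0=1 G2=G2|G1=1|1=1 G3=1(const) G4=G4&G3=1&0=0 -> 11110
Step 2: G0=NOT G0=NOT 1=0 G1=NOT G3=NOT 1=0 G2=G2|G1=1|1=1 G3=1(const) G4=G4&G3=0&1=0 -> 00110
Step 3: G0=NOT G0=NOT 0=1 G1=NOT G3=NOT 1=0 G2=G2|G1=1|0=1 G3=1(const) G4=G4&G3=0&1=0 -> 10110
Step 4: G0=NOT G0=NOT 1=0 G1=NOT G3=NOT 1=0 G2=G2|G1=1|0=1 G3=1(const) G4=G4&G3=0&1=0 -> 00110
Cycle of length 2 starting at step 2 -> no fixed point

Answer: cycle 2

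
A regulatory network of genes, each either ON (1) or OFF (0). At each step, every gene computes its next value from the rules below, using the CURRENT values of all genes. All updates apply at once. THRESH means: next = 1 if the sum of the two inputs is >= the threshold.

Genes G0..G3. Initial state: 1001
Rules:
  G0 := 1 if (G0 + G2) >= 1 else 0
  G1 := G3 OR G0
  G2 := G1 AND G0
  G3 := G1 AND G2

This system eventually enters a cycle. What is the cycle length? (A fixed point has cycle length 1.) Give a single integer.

Step 0: 1001
Step 1: G0=(1+0>=1)=1 G1=G3|G0=1|1=1 G2=G1&G0=0&1=0 G3=G1&G2=0&0=0 -> 1100
Step 2: G0=(1+0>=1)=1 G1=G3|G0=0|1=1 G2=G1&G0=1&1=1 G3=G1&G2=1&0=0 -> 1110
Step 3: G0=(1+1>=1)=1 G1=G3|G0=0|1=1 G2=G1&G0=1&1=1 G3=G1&G2=1&1=1 -> 1111
Step 4: G0=(1+1>=1)=1 G1=G3|G0=1|1=1 G2=G1&G0=1&1=1 G3=G1&G2=1&1=1 -> 1111
State from step 4 equals state from step 3 -> cycle length 1

Answer: 1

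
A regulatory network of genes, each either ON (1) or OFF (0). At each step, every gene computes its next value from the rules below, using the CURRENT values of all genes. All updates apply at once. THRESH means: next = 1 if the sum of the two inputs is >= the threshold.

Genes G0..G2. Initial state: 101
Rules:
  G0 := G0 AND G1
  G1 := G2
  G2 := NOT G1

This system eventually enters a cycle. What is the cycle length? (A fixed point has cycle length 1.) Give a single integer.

Step 0: 101
Step 1: G0=G0&G1=1&0=0 G1=G2=1 G2=NOT G1=NOT 0=1 -> 011
Step 2: G0=G0&G1=0&1=0 G1=G2=1 G2=NOT G1=NOT 1=0 -> 010
Step 3: G0=G0&G1=0&1=0 G1=G2=0 G2=NOT G1=NOT 1=0 -> 000
Step 4: G0=G0&G1=0&0=0 G1=G2=0 G2=NOT G1=NOT 0=1 -> 001
Step 5: G0=G0&G1=0&0=0 G1=G2=1 G2=NOT G1=NOT 0=1 -> 011
State from step 5 equals state from step 1 -> cycle length 4

Answer: 4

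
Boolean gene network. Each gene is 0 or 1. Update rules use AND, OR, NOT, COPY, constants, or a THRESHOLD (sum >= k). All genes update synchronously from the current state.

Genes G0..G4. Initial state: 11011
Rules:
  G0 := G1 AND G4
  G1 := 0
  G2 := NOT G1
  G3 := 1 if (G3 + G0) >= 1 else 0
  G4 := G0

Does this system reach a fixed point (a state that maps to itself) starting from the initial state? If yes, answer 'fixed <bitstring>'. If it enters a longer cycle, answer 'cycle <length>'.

Step 0: 11011
Step 1: G0=G1&G4=1&1=1 G1=0(const) G2=NOT G1=NOT 1=0 G3=(1+1>=1)=1 G4=G0=1 -> 10011
Step 2: G0=G1&G4=0&1=0 G1=0(const) G2=NOT G1=NOT 0=1 G3=(1+1>=1)=1 G4=G0=1 -> 00111
Step 3: G0=G1&G4=0&1=0 G1=0(const) G2=NOT G1=NOT 0=1 G3=(1+0>=1)=1 G4=G0=0 -> 00110
Step 4: G0=G1&G4=0&0=0 G1=0(const) G2=NOT G1=NOT 0=1 G3=(1+0>=1)=1 G4=G0=0 -> 00110
Fixed point reached at step 3: 00110

Answer: fixed 00110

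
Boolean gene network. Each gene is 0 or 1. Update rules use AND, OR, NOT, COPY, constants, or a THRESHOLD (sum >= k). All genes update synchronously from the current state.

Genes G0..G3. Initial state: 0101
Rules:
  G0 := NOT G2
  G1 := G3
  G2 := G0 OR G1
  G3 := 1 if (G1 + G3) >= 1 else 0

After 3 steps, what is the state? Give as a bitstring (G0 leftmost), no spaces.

Step 1: G0=NOT G2=NOT 0=1 G1=G3=1 G2=G0|G1=0|1=1 G3=(1+1>=1)=1 -> 1111
Step 2: G0=NOT G2=NOT 1=0 G1=G3=1 G2=G0|G1=1|1=1 G3=(1+1>=1)=1 -> 0111
Step 3: G0=NOT G2=NOT 1=0 G1=G3=1 G2=G0|G1=0|1=1 G3=(1+1>=1)=1 -> 0111

0111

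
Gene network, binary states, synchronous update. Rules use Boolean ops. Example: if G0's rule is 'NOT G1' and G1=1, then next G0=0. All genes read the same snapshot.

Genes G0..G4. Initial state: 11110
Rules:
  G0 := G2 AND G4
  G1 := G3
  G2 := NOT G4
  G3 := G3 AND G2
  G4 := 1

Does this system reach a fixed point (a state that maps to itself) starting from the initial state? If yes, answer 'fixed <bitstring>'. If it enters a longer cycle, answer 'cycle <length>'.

Answer: fixed 00001

Derivation:
Step 0: 11110
Step 1: G0=G2&G4=1&0=0 G1=G3=1 G2=NOT G4=NOT 0=1 G3=G3&G2=1&1=1 G4=1(const) -> 01111
Step 2: G0=G2&G4=1&1=1 G1=G3=1 G2=NOT G4=NOT 1=0 G3=G3&G2=1&1=1 G4=1(const) -> 11011
Step 3: G0=G2&G4=0&1=0 G1=G3=1 G2=NOT G4=NOT 1=0 G3=G3&G2=1&0=0 G4=1(const) -> 01001
Step 4: G0=G2&G4=0&1=0 G1=G3=0 G2=NOT G4=NOT 1=0 G3=G3&G2=0&0=0 G4=1(const) -> 00001
Step 5: G0=G2&G4=0&1=0 G1=G3=0 G2=NOT G4=NOT 1=0 G3=G3&G2=0&0=0 G4=1(const) -> 00001
Fixed point reached at step 4: 00001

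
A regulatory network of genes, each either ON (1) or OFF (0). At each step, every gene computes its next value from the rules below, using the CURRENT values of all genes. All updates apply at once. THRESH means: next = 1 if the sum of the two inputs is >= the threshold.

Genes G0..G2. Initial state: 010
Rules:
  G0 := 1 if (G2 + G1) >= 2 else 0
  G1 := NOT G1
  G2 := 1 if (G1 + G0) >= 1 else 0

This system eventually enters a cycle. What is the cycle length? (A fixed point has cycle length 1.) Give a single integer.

Step 0: 010
Step 1: G0=(0+1>=2)=0 G1=NOT G1=NOT 1=0 G2=(1+0>=1)=1 -> 001
Step 2: G0=(1+0>=2)=0 G1=NOT G1=NOT 0=1 G2=(0+0>=1)=0 -> 010
State from step 2 equals state from step 0 -> cycle length 2

Answer: 2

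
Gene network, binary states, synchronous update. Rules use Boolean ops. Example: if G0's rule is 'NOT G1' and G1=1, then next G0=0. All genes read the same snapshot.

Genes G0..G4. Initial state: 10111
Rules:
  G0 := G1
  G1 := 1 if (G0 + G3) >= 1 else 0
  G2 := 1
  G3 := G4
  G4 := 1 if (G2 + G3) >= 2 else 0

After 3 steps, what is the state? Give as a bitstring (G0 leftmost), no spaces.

Step 1: G0=G1=0 G1=(1+1>=1)=1 G2=1(const) G3=G4=1 G4=(1+1>=2)=1 -> 01111
Step 2: G0=G1=1 G1=(0+1>=1)=1 G2=1(const) G3=G4=1 G4=(1+1>=2)=1 -> 11111
Step 3: G0=G1=1 G1=(1+1>=1)=1 G2=1(const) G3=G4=1 G4=(1+1>=2)=1 -> 11111

11111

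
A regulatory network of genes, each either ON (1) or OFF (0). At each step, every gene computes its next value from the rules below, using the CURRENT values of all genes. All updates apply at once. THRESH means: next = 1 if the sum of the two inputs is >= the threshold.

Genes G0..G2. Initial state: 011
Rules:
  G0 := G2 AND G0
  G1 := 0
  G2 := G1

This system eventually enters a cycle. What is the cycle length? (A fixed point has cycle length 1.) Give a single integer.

Answer: 1

Derivation:
Step 0: 011
Step 1: G0=G2&G0=1&0=0 G1=0(const) G2=G1=1 -> 001
Step 2: G0=G2&G0=1&0=0 G1=0(const) G2=G1=0 -> 000
Step 3: G0=G2&G0=0&0=0 G1=0(const) G2=G1=0 -> 000
State from step 3 equals state from step 2 -> cycle length 1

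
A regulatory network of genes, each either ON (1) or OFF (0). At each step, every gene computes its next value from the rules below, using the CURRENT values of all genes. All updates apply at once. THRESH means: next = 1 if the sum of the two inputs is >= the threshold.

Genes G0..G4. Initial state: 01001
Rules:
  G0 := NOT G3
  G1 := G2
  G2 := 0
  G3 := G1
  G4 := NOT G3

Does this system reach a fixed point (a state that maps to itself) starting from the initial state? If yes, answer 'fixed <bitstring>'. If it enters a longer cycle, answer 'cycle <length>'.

Step 0: 01001
Step 1: G0=NOT G3=NOT 0=1 G1=G2=0 G2=0(const) G3=G1=1 G4=NOT G3=NOT 0=1 -> 10011
Step 2: G0=NOT G3=NOT 1=0 G1=G2=0 G2=0(const) G3=G1=0 G4=NOT G3=NOT 1=0 -> 00000
Step 3: G0=NOT G3=NOT 0=1 G1=G2=0 G2=0(const) G3=G1=0 G4=NOT G3=NOT 0=1 -> 10001
Step 4: G0=NOT G3=NOT 0=1 G1=G2=0 G2=0(const) G3=G1=0 G4=NOT G3=NOT 0=1 -> 10001
Fixed point reached at step 3: 10001

Answer: fixed 10001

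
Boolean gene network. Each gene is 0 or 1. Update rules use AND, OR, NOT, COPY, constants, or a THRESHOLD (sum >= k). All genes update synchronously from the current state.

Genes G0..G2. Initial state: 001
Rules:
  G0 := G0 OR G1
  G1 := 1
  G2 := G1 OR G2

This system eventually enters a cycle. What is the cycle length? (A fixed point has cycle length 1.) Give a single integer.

Answer: 1

Derivation:
Step 0: 001
Step 1: G0=G0|G1=0|0=0 G1=1(const) G2=G1|G2=0|1=1 -> 011
Step 2: G0=G0|G1=0|1=1 G1=1(const) G2=G1|G2=1|1=1 -> 111
Step 3: G0=G0|G1=1|1=1 G1=1(const) G2=G1|G2=1|1=1 -> 111
State from step 3 equals state from step 2 -> cycle length 1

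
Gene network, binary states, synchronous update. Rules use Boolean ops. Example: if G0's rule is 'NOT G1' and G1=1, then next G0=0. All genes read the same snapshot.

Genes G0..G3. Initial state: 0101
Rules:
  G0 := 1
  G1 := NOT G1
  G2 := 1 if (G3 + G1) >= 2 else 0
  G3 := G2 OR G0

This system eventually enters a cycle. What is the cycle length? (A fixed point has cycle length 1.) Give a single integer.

Answer: 2

Derivation:
Step 0: 0101
Step 1: G0=1(const) G1=NOT G1=NOT 1=0 G2=(1+1>=2)=1 G3=G2|G0=0|0=0 -> 1010
Step 2: G0=1(const) G1=NOT G1=NOT 0=1 G2=(0+0>=2)=0 G3=G2|G0=1|1=1 -> 1101
Step 3: G0=1(const) G1=NOT G1=NOT 1=0 G2=(1+1>=2)=1 G3=G2|G0=0|1=1 -> 1011
Step 4: G0=1(const) G1=NOT G1=NOT 0=1 G2=(1+0>=2)=0 G3=G2|G0=1|1=1 -> 1101
State from step 4 equals state from step 2 -> cycle length 2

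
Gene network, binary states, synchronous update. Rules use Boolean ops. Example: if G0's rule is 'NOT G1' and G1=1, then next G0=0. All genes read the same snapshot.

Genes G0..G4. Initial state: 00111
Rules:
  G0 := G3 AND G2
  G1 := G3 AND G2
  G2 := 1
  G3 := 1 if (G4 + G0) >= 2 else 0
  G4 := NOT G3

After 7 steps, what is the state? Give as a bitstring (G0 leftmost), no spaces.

Step 1: G0=G3&G2=1&1=1 G1=G3&G2=1&1=1 G2=1(const) G3=(1+0>=2)=0 G4=NOT G3=NOT 1=0 -> 11100
Step 2: G0=G3&G2=0&1=0 G1=G3&G2=0&1=0 G2=1(const) G3=(0+1>=2)=0 G4=NOT G3=NOT 0=1 -> 00101
Step 3: G0=G3&G2=0&1=0 G1=G3&G2=0&1=0 G2=1(const) G3=(1+0>=2)=0 G4=NOT G3=NOT 0=1 -> 00101
Step 4: G0=G3&G2=0&1=0 G1=G3&G2=0&1=0 G2=1(const) G3=(1+0>=2)=0 G4=NOT G3=NOT 0=1 -> 00101
Step 5: G0=G3&G2=0&1=0 G1=G3&G2=0&1=0 G2=1(const) G3=(1+0>=2)=0 G4=NOT G3=NOT 0=1 -> 00101
Step 6: G0=G3&G2=0&1=0 G1=G3&G2=0&1=0 G2=1(const) G3=(1+0>=2)=0 G4=NOT G3=NOT 0=1 -> 00101
Step 7: G0=G3&G2=0&1=0 G1=G3&G2=0&1=0 G2=1(const) G3=(1+0>=2)=0 G4=NOT G3=NOT 0=1 -> 00101

00101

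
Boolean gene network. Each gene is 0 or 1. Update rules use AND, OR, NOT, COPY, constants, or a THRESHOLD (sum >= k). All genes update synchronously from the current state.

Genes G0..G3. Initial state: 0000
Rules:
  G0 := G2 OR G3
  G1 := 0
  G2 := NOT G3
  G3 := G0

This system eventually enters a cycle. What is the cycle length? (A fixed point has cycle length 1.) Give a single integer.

Step 0: 0000
Step 1: G0=G2|G3=0|0=0 G1=0(const) G2=NOT G3=NOT 0=1 G3=G0=0 -> 0010
Step 2: G0=G2|G3=1|0=1 G1=0(const) G2=NOT G3=NOT 0=1 G3=G0=0 -> 1010
Step 3: G0=G2|G3=1|0=1 G1=0(const) G2=NOT G3=NOT 0=1 G3=G0=1 -> 1011
Step 4: G0=G2|G3=1|1=1 G1=0(const) G2=NOT G3=NOT 1=0 G3=G0=1 -> 1001
Step 5: G0=G2|G3=0|1=1 G1=0(const) G2=NOT G3=NOT 1=0 G3=G0=1 -> 1001
State from step 5 equals state from step 4 -> cycle length 1

Answer: 1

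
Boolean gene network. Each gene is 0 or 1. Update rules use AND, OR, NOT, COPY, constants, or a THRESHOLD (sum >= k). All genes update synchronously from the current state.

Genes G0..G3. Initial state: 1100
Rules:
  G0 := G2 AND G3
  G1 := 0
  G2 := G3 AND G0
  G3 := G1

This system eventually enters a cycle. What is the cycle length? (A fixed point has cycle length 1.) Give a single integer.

Step 0: 1100
Step 1: G0=G2&G3=0&0=0 G1=0(const) G2=G3&G0=0&1=0 G3=G1=1 -> 0001
Step 2: G0=G2&G3=0&1=0 G1=0(const) G2=G3&G0=1&0=0 G3=G1=0 -> 0000
Step 3: G0=G2&G3=0&0=0 G1=0(const) G2=G3&G0=0&0=0 G3=G1=0 -> 0000
State from step 3 equals state from step 2 -> cycle length 1

Answer: 1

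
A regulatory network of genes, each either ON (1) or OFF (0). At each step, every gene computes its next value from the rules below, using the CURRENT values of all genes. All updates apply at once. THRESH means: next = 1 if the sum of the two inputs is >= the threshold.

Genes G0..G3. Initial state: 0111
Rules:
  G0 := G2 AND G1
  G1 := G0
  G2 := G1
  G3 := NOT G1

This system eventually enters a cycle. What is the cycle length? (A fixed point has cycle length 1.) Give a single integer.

Step 0: 0111
Step 1: G0=G2&G1=1&1=1 G1=G0=0 G2=G1=1 G3=NOT G1=NOT 1=0 -> 1010
Step 2: G0=G2&G1=1&0=0 G1=G0=1 G2=G1=0 G3=NOT G1=NOT 0=1 -> 0101
Step 3: G0=G2&G1=0&1=0 G1=G0=0 G2=G1=1 G3=NOT G1=NOT 1=0 -> 0010
Step 4: G0=G2&G1=1&0=0 G1=G0=0 G2=G1=0 G3=NOT G1=NOT 0=1 -> 0001
Step 5: G0=G2&G1=0&0=0 G1=G0=0 G2=G1=0 G3=NOT G1=NOT 0=1 -> 0001
State from step 5 equals state from step 4 -> cycle length 1

Answer: 1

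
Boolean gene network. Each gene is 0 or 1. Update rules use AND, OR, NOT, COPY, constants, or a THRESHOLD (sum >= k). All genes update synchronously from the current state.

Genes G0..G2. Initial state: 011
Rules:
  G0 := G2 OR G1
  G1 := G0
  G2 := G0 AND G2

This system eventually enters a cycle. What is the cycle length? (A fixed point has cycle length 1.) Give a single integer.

Answer: 2

Derivation:
Step 0: 011
Step 1: G0=G2|G1=1|1=1 G1=G0=0 G2=G0&G2=0&1=0 -> 100
Step 2: G0=G2|G1=0|0=0 G1=G0=1 G2=G0&G2=1&0=0 -> 010
Step 3: G0=G2|G1=0|1=1 G1=G0=0 G2=G0&G2=0&0=0 -> 100
State from step 3 equals state from step 1 -> cycle length 2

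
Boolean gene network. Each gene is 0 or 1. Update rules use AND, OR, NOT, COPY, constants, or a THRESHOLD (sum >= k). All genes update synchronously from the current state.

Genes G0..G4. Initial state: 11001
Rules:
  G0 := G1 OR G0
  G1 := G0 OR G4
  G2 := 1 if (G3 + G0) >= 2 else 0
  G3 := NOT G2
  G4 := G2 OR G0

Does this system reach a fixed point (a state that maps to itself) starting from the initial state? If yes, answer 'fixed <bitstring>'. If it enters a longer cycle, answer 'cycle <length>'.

Answer: cycle 4

Derivation:
Step 0: 11001
Step 1: G0=G1|G0=1|1=1 G1=G0|G4=1|1=1 G2=(0+1>=2)=0 G3=NOT G2=NOT 0=1 G4=G2|G0=0|1=1 -> 11011
Step 2: G0=G1|G0=1|1=1 G1=G0|G4=1|1=1 G2=(1+1>=2)=1 G3=NOT G2=NOT 0=1 G4=G2|G0=0|1=1 -> 11111
Step 3: G0=G1|G0=1|1=1 G1=G0|G4=1|1=1 G2=(1+1>=2)=1 G3=NOT G2=NOT 1=0 G4=G2|G0=1|1=1 -> 11101
Step 4: G0=G1|G0=1|1=1 G1=G0|G4=1|1=1 G2=(0+1>=2)=0 G3=NOT G2=NOT 1=0 G4=G2|G0=1|1=1 -> 11001
Cycle of length 4 starting at step 0 -> no fixed point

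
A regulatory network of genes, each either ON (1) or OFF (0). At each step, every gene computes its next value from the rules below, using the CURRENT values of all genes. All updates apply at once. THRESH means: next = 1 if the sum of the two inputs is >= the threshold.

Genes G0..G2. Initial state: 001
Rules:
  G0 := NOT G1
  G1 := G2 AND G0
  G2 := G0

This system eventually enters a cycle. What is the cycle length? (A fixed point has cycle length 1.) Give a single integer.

Step 0: 001
Step 1: G0=NOT G1=NOT 0=1 G1=G2&G0=1&0=0 G2=G0=0 -> 100
Step 2: G0=NOT G1=NOT 0=1 G1=G2&G0=0&1=0 G2=G0=1 -> 101
Step 3: G0=NOT G1=NOT 0=1 G1=G2&G0=1&1=1 G2=G0=1 -> 111
Step 4: G0=NOT G1=NOT 1=0 G1=G2&G0=1&1=1 G2=G0=1 -> 011
Step 5: G0=NOT G1=NOT 1=0 G1=G2&G0=1&0=0 G2=G0=0 -> 000
Step 6: G0=NOT G1=NOT 0=1 G1=G2&G0=0&0=0 G2=G0=0 -> 100
State from step 6 equals state from step 1 -> cycle length 5

Answer: 5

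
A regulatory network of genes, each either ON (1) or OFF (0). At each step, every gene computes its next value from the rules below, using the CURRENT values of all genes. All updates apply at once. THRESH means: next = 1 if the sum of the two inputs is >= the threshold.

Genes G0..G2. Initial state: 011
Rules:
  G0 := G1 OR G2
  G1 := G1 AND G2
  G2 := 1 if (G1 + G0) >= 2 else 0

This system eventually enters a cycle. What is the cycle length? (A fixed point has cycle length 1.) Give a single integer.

Step 0: 011
Step 1: G0=G1|G2=1|1=1 G1=G1&G2=1&1=1 G2=(1+0>=2)=0 -> 110
Step 2: G0=G1|G2=1|0=1 G1=G1&G2=1&0=0 G2=(1+1>=2)=1 -> 101
Step 3: G0=G1|G2=0|1=1 G1=G1&G2=0&1=0 G2=(0+1>=2)=0 -> 100
Step 4: G0=G1|G2=0|0=0 G1=G1&G2=0&0=0 G2=(0+1>=2)=0 -> 000
Step 5: G0=G1|G2=0|0=0 G1=G1&G2=0&0=0 G2=(0+0>=2)=0 -> 000
State from step 5 equals state from step 4 -> cycle length 1

Answer: 1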